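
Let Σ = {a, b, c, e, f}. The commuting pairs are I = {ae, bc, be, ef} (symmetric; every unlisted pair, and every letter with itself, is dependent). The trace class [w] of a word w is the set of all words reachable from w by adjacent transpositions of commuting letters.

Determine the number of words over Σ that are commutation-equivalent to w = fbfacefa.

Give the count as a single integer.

0(f) covers ∅
1(b) covers 0:f
2(f) covers 1:b
3(a) covers 2:f
4(c) covers 3:a
5(e) covers 4:c
6(f) covers 4:c
7(a) covers 6:f
floor of heap: 0:f
completions by unplaced set U, small U first (add the entries for U minus each lowest piece of U):
  |U|=1: {5}:1  {7}:1
  |U|=2: {5,7}:2  {6,7}:1
  |U|=3: {5,6,7}:3
  |U|=4: {4,5,6,7}:3
  |U|=5: {3,4,5,6,7}:3
  |U|=6: {2,3,4,5,6,7}:3
  start at 0(f): 3

3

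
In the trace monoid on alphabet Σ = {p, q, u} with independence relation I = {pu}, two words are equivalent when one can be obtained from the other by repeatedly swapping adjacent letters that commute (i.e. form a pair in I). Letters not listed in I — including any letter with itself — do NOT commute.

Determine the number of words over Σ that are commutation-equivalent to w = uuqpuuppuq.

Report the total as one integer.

20

piece 0:u — minimal
piece 1:u rests on {0:u}
piece 2:q rests on {1:u}
piece 3:p rests on {2:q}
piece 4:u rests on {2:q}
piece 5:u rests on {4:u}
piece 6:p rests on {3:p}
piece 7:p rests on {6:p}
piece 8:u rests on {5:u}
piece 9:q rests on {7:p, 8:u}
minimal pieces: {0:u}
ways to finish when only these pieces remain (= sum over removing one remaining piece with nothing left below it):
  1 left: {9}→1
  2 left: {7,9}→1  {8,9}→1
  3 left: {5,8,9}→1  {6,7,9}→1  {7,8,9}→2
  4 left: {3,6,7,9}→1  {4,5,8,9}→1  {5,7,8,9}→3  {6,7,8,9}→3
  5 left: {3,6,7,8,9}→4  {4,5,7,8,9}→4  {5,6,7,8,9}→6
  6 left: {3,5,6,7,8,9}→10  {4,5,6,7,8,9}→10
  7 left: {3,4,5,6,7,8,9}→20
  8 left: {2,3,4,5,6,7,8,9}→20
  placing 0:u first → 20 extensions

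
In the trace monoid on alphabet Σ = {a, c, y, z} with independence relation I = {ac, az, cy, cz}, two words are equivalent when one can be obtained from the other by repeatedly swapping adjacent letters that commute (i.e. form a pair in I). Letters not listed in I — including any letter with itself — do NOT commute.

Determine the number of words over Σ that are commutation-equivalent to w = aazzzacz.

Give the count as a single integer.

280

drop 0:a onto floor
drop 1:a onto {0:a}
drop 2:z onto floor
drop 3:z onto {2:z}
drop 4:z onto {3:z}
drop 5:a onto {1:a}
drop 6:c onto floor
drop 7:z onto {4:z}
ground layer = {0:a, 2:z, 6:c}
drop-orders for the pieces not yet dropped (sum over which currently-grounded one goes next):
  1 to go: {5} 1  {6} 1  {7} 1
  2 to go: {1,5} 1  {4,7} 1  {5,6} 2  {5,7} 2  {6,7} 2
  3 to go: {0,1,5} 1  {1,5,6} 3  {1,5,7} 3  {3,4,7} 1  {4,5,7} 3  {4,6,7} 3  {5,6,7} 6
  4 to go: {0,1,5,6} 4  {0,1,5,7} 4  {1,4,5,7} 6  {1,5,6,7} 12  {2,3,4,7} 1  {3,4,5,7} 4  {3,4,6,7} 4  {4,5,6,7} 12
  5 to go: {0,1,4,5,7} 10  {0,1,5,6,7} 20  {1,3,4,5,7} 10  {1,4,5,6,7} 30  {2,3,4,5,7} 5  {2,3,4,6,7} 5  {3,4,5,6,7} 20
  6 to go: {0,1,3,4,5,7} 20  {0,1,4,5,6,7} 60  {1,2,3,4,5,7} 15  {1,3,4,5,6,7} 60  {2,3,4,5,6,7} 30
  if 0:a drops first: 105 orders
  if 2:z drops first: 140 orders
  if 6:c drops first: 35 orders
heap linearizations: 280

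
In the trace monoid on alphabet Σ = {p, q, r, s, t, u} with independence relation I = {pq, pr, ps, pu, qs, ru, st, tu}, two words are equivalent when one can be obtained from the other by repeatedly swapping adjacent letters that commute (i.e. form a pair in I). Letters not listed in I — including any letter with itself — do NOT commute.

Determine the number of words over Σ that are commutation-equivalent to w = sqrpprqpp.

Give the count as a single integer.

252

#0=s has no predecessor
#1=q has no predecessor
#2=r depends on [0:s, 1:q]
#3=p has no predecessor
#4=p depends on [3:p]
#5=r depends on [2:r]
#6=q depends on [5:r]
#7=p depends on [4:p]
#8=p depends on [7:p]
sources: [0:s, 1:q, 3:p]
N(rest) = Σ N(rest − s) over sources s of rest; N(one piece) = 1:
  size 1 → [6]=1  [8]=1
  size 2 → [5,6]=1  [6,8]=2  [7,8]=1
  size 3 → [2,5,6]=1  [4,7,8]=1  [5,6,8]=3  [6,7,8]=3
  size 4 → [0,2,5,6]=1  [1,2,5,6]=1  [2,5,6,8]=4  [3,4,7,8]=1  [4,6,7,8]=4  [5,6,7,8]=6
  size 5 → [0,1,2,5,6]=2  [0,2,5,6,8]=5  [1,2,5,6,8]=5  [2,5,6,7,8]=10  [3,4,6,7,8]=5  [4,5,6,7,8]=10
  size 6 → [0,1,2,5,6,8]=12  [0,2,5,6,7,8]=15  [1,2,5,6,7,8]=15  [2,4,5,6,7,8]=20  [3,4,5,6,7,8]=15
  size 7 → [0,1,2,5,6,7,8]=42  [0,2,4,5,6,7,8]=35  [1,2,4,5,6,7,8]=35  [2,3,4,5,6,7,8]=35
  first=0(s) contributes 70
  first=1(q) contributes 70
  first=3(p) contributes 112
|[w]| = 252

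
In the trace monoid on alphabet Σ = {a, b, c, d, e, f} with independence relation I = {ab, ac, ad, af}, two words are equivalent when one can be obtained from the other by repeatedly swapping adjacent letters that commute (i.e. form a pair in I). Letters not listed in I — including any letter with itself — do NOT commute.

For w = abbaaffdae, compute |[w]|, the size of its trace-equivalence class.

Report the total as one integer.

126

#0=a has no predecessor
#1=b has no predecessor
#2=b depends on [1:b]
#3=a depends on [0:a]
#4=a depends on [3:a]
#5=f depends on [2:b]
#6=f depends on [5:f]
#7=d depends on [6:f]
#8=a depends on [4:a]
#9=e depends on [7:d, 8:a]
sources: [0:a, 1:b]
N(rest) = Σ N(rest − s) over sources s of rest; N(one piece) = 1:
  size 1 → [9]=1
  size 2 → [7,9]=1  [8,9]=1
  size 3 → [4,8,9]=1  [6,7,9]=1  [7,8,9]=2
  size 4 → [3,4,8,9]=1  [4,7,8,9]=3  [5,6,7,9]=1  [6,7,8,9]=3
  size 5 → [0,3,4,8,9]=1  [2,5,6,7,9]=1  [3,4,7,8,9]=4  [4,6,7,8,9]=6  [5,6,7,8,9]=4
  size 6 → [0,3,4,7,8,9]=5  [1,2,5,6,7,9]=1  [2,5,6,7,8,9]=5  [3,4,6,7,8,9]=10  [4,5,6,7,8,9]=10
  size 7 → [0,3,4,6,7,8,9]=15  [1,2,5,6,7,8,9]=6  [2,4,5,6,7,8,9]=15  [3,4,5,6,7,8,9]=20
  size 8 → [0,3,4,5,6,7,8,9]=35  [1,2,4,5,6,7,8,9]=21  [2,3,4,5,6,7,8,9]=35
  first=0(a) contributes 56
  first=1(b) contributes 70
|[w]| = 126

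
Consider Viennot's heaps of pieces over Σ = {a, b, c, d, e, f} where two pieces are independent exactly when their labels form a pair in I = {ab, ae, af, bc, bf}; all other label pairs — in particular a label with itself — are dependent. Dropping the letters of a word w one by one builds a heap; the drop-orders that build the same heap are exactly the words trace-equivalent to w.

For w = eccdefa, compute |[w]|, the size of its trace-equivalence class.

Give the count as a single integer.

drop 0:e onto floor
drop 1:c onto {0:e}
drop 2:c onto {1:c}
drop 3:d onto {2:c}
drop 4:e onto {3:d}
drop 5:f onto {4:e}
drop 6:a onto {3:d}
ground layer = {0:e}
drop-orders for the pieces not yet dropped (sum over which currently-grounded one goes next):
  1 to go: {5} 1  {6} 1
  2 to go: {4,5} 1  {5,6} 2
  3 to go: {4,5,6} 3
  4 to go: {3,4,5,6} 3
  5 to go: {2,3,4,5,6} 3
  if 0:e drops first: 3 orders

3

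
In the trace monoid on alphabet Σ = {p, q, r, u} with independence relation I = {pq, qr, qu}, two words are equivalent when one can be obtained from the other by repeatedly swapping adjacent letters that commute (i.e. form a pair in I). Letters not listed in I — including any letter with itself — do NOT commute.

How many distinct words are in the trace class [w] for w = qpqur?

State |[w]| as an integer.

10

#0=q has no predecessor
#1=p has no predecessor
#2=q depends on [0:q]
#3=u depends on [1:p]
#4=r depends on [3:u]
sources: [0:q, 1:p]
N(rest) = Σ N(rest − s) over sources s of rest; N(one piece) = 1:
  size 1 → [2]=1  [4]=1
  size 2 → [0,2]=1  [2,4]=2  [3,4]=1
  size 3 → [0,2,4]=3  [1,3,4]=1  [2,3,4]=3
  first=0(q) contributes 4
  first=1(p) contributes 6
|[w]| = 10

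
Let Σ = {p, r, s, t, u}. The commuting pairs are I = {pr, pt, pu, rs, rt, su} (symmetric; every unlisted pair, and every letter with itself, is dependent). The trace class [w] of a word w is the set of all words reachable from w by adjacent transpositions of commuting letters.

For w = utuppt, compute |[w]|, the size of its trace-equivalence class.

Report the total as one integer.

15

drop 0:u onto floor
drop 1:t onto {0:u}
drop 2:u onto {1:t}
drop 3:p onto floor
drop 4:p onto {3:p}
drop 5:t onto {2:u}
ground layer = {0:u, 3:p}
drop-orders for the pieces not yet dropped (sum over which currently-grounded one goes next):
  1 to go: {4} 1  {5} 1
  2 to go: {2,5} 1  {3,4} 1  {4,5} 2
  3 to go: {1,2,5} 1  {2,4,5} 3  {3,4,5} 3
  4 to go: {0,1,2,5} 1  {1,2,4,5} 4  {2,3,4,5} 6
  if 0:u drops first: 10 orders
  if 3:p drops first: 5 orders
heap linearizations: 15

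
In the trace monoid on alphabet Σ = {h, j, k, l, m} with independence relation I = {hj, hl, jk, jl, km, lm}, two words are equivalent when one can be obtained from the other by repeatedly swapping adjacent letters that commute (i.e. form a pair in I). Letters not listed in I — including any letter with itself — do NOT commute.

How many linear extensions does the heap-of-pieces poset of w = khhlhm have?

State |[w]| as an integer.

piece 0:k — minimal
piece 1:h rests on {0:k}
piece 2:h rests on {1:h}
piece 3:l rests on {0:k}
piece 4:h rests on {2:h}
piece 5:m rests on {4:h}
minimal pieces: {0:k}
ways to finish when only these pieces remain (= sum over removing one remaining piece with nothing left below it):
  1 left: {3}→1  {5}→1
  2 left: {3,5}→2  {4,5}→1
  3 left: {2,4,5}→1  {3,4,5}→3
  4 left: {1,2,4,5}→1  {2,3,4,5}→4
  placing 0:k first → 5 extensions

5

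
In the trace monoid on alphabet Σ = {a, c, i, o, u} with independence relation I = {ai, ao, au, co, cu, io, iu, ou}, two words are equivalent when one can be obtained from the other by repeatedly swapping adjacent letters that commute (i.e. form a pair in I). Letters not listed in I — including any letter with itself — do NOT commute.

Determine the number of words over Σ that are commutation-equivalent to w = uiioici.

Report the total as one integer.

42

piece 0:u — minimal
piece 1:i — minimal
piece 2:i rests on {1:i}
piece 3:o — minimal
piece 4:i rests on {2:i}
piece 5:c rests on {4:i}
piece 6:i rests on {5:c}
minimal pieces: {0:u, 1:i, 3:o}
ways to finish when only these pieces remain (= sum over removing one remaining piece with nothing left below it):
  1 left: {0}→1  {3}→1  {6}→1
  2 left: {0,3}→2  {0,6}→2  {3,6}→2  {5,6}→1
  3 left: {0,3,6}→6  {0,5,6}→3  {3,5,6}→3  {4,5,6}→1
  4 left: {0,3,5,6}→12  {0,4,5,6}→4  {2,4,5,6}→1  {3,4,5,6}→4
  5 left: {0,2,4,5,6}→5  {0,3,4,5,6}→20  {1,2,4,5,6}→1  {2,3,4,5,6}→5
  placing 0:u first → 6 extensions
  placing 1:i first → 30 extensions
  placing 3:o first → 6 extensions
total linear extensions = 42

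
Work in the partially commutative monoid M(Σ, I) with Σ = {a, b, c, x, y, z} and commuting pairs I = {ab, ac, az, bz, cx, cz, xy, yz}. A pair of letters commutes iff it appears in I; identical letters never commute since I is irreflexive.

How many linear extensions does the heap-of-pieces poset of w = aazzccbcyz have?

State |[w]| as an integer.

piece 0:a — minimal
piece 1:a rests on {0:a}
piece 2:z — minimal
piece 3:z rests on {2:z}
piece 4:c — minimal
piece 5:c rests on {4:c}
piece 6:b rests on {5:c}
piece 7:c rests on {6:b}
piece 8:y rests on {1:a, 7:c}
piece 9:z rests on {3:z}
minimal pieces: {0:a, 2:z, 4:c}
ways to finish when only these pieces remain (= sum over removing one remaining piece with nothing left below it):
  1 left: {8}→1  {9}→1
  2 left: {1,8}→1  {3,9}→1  {7,8}→1  {8,9}→2
  3 left: {0,1,8}→1  {1,7,8}→2  {1,8,9}→3  {2,3,9}→1  {3,8,9}→3  {6,7,8}→1  {7,8,9}→3
  4 left: {0,1,7,8}→3  {0,1,8,9}→4  {1,3,8,9}→6  {1,6,7,8}→3  {1,7,8,9}→8  {2,3,8,9}→4  {3,7,8,9}→6  {5,6,7,8}→1  {6,7,8,9}→4
  5 left: {0,1,3,8,9}→10  {0,1,6,7,8}→6  {0,1,7,8,9}→15  {1,2,3,8,9}→10  {1,3,7,8,9}→20  {1,5,6,7,8}→4  {1,6,7,8,9}→15  {2,3,7,8,9}→10  {3,6,7,8,9}→10  {4,5,6,7,8}→1  {5,6,7,8,9}→5
  6 left: {0,1,2,3,8,9}→20  {0,1,3,7,8,9}→45  {0,1,5,6,7,8}→10  {0,1,6,7,8,9}→36  {1,2,3,7,8,9}→40  {1,3,6,7,8,9}→45  {1,4,5,6,7,8}→5  {1,5,6,7,8,9}→24  {2,3,6,7,8,9}→20  {3,5,6,7,8,9}→15  {4,5,6,7,8,9}→6
  7 left: {0,1,2,3,7,8,9}→105  {0,1,3,6,7,8,9}→126  {0,1,4,5,6,7,8}→15  {0,1,5,6,7,8,9}→70  {1,2,3,6,7,8,9}→105  {1,3,5,6,7,8,9}→84  {1,4,5,6,7,8,9}→35  {2,3,5,6,7,8,9}→35  {3,4,5,6,7,8,9}→21
  8 left: {0,1,2,3,6,7,8,9}→336  {0,1,3,5,6,7,8,9}→280  {0,1,4,5,6,7,8,9}→120  {1,2,3,5,6,7,8,9}→224  {1,3,4,5,6,7,8,9}→140  {2,3,4,5,6,7,8,9}→56
  placing 0:a first → 420 extensions
  placing 2:z first → 540 extensions
  placing 4:c first → 840 extensions
total linear extensions = 1800

1800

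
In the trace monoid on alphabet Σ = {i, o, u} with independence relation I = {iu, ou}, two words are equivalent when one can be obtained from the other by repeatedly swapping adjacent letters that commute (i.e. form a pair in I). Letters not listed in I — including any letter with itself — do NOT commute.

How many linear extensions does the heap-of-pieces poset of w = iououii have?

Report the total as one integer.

0(i) covers ∅
1(o) covers 0:i
2(u) covers ∅
3(o) covers 1:o
4(u) covers 2:u
5(i) covers 3:o
6(i) covers 5:i
floor of heap: 0:i, 2:u
completions by unplaced set U, small U first (add the entries for U minus each lowest piece of U):
  |U|=1: {4}:1  {6}:1
  |U|=2: {2,4}:1  {4,6}:2  {5,6}:1
  |U|=3: {2,4,6}:3  {3,5,6}:1  {4,5,6}:3
  |U|=4: {1,3,5,6}:1  {2,4,5,6}:6  {3,4,5,6}:4
  |U|=5: {0,1,3,5,6}:1  {1,3,4,5,6}:5  {2,3,4,5,6}:10
  start at 0(i): 15
  start at 2(u): 6
sum over floor = 21

21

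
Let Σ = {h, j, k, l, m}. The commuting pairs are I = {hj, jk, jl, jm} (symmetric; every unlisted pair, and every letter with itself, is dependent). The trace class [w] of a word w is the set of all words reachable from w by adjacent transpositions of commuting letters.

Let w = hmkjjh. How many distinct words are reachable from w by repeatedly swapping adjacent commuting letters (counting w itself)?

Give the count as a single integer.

15

#0=h has no predecessor
#1=m depends on [0:h]
#2=k depends on [1:m]
#3=j has no predecessor
#4=j depends on [3:j]
#5=h depends on [2:k]
sources: [0:h, 3:j]
N(rest) = Σ N(rest − s) over sources s of rest; N(one piece) = 1:
  size 1 → [4]=1  [5]=1
  size 2 → [2,5]=1  [3,4]=1  [4,5]=2
  size 3 → [1,2,5]=1  [2,4,5]=3  [3,4,5]=3
  size 4 → [0,1,2,5]=1  [1,2,4,5]=4  [2,3,4,5]=6
  first=0(h) contributes 10
  first=3(j) contributes 5
|[w]| = 15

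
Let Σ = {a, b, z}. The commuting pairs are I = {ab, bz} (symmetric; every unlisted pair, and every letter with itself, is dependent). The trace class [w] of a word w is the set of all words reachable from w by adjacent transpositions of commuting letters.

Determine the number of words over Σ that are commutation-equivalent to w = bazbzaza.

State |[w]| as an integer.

0(b) covers ∅
1(a) covers ∅
2(z) covers 1:a
3(b) covers 0:b
4(z) covers 2:z
5(a) covers 4:z
6(z) covers 5:a
7(a) covers 6:z
floor of heap: 0:b, 1:a
completions by unplaced set U, small U first (add the entries for U minus each lowest piece of U):
  |U|=1: {3}:1  {7}:1
  |U|=2: {0,3}:1  {3,7}:2  {6,7}:1
  |U|=3: {0,3,7}:3  {3,6,7}:3  {5,6,7}:1
  |U|=4: {0,3,6,7}:6  {3,5,6,7}:4  {4,5,6,7}:1
  |U|=5: {0,3,5,6,7}:10  {2,4,5,6,7}:1  {3,4,5,6,7}:5
  |U|=6: {0,3,4,5,6,7}:15  {1,2,4,5,6,7}:1  {2,3,4,5,6,7}:6
  start at 0(b): 7
  start at 1(a): 21
sum over floor = 28

28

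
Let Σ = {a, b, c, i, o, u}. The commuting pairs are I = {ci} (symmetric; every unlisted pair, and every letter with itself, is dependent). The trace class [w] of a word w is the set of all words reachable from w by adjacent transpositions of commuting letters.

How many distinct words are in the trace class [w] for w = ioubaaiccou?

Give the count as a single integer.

3

#0=i has no predecessor
#1=o depends on [0:i]
#2=u depends on [1:o]
#3=b depends on [2:u]
#4=a depends on [3:b]
#5=a depends on [4:a]
#6=i depends on [5:a]
#7=c depends on [5:a]
#8=c depends on [7:c]
#9=o depends on [6:i, 8:c]
#10=u depends on [9:o]
sources: [0:i]
N(rest) = Σ N(rest − s) over sources s of rest; N(one piece) = 1:
  size 1 → [10]=1
  size 2 → [9,10]=1
  size 3 → [6,9,10]=1  [8,9,10]=1
  size 4 → [6,8,9,10]=2  [7,8,9,10]=1
  size 5 → [6,7,8,9,10]=3
  size 6 → [5,6,7,8,9,10]=3
  size 7 → [4,5,6,7,8,9,10]=3
  size 8 → [3,4,5,6,7,8,9,10]=3
  size 9 → [2,3,4,5,6,7,8,9,10]=3
  first=0(i) contributes 3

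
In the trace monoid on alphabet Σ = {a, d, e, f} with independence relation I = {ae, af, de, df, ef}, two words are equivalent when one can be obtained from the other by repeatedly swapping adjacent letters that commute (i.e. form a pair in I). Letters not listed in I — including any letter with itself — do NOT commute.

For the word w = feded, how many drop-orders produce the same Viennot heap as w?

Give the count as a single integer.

piece 0:f — minimal
piece 1:e — minimal
piece 2:d — minimal
piece 3:e rests on {1:e}
piece 4:d rests on {2:d}
minimal pieces: {0:f, 1:e, 2:d}
ways to finish when only these pieces remain (= sum over removing one remaining piece with nothing left below it):
  1 left: {0}→1  {3}→1  {4}→1
  2 left: {0,3}→2  {0,4}→2  {1,3}→1  {2,4}→1  {3,4}→2
  3 left: {0,1,3}→3  {0,2,4}→3  {0,3,4}→6  {1,3,4}→3  {2,3,4}→3
  placing 0:f first → 6 extensions
  placing 1:e first → 12 extensions
  placing 2:d first → 12 extensions
total linear extensions = 30

30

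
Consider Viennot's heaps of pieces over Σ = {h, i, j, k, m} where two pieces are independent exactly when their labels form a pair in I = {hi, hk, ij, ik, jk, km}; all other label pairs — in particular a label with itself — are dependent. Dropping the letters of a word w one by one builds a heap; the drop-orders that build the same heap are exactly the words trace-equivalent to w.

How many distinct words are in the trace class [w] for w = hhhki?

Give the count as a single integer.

20

0(h) covers ∅
1(h) covers 0:h
2(h) covers 1:h
3(k) covers ∅
4(i) covers ∅
floor of heap: 0:h, 3:k, 4:i
completions by unplaced set U, small U first (add the entries for U minus each lowest piece of U):
  |U|=1: {2}:1  {3}:1  {4}:1
  |U|=2: {1,2}:1  {2,3}:2  {2,4}:2  {3,4}:2
  |U|=3: {0,1,2}:1  {1,2,3}:3  {1,2,4}:3  {2,3,4}:6
  start at 0(h): 12
  start at 3(k): 4
  start at 4(i): 4
sum over floor = 20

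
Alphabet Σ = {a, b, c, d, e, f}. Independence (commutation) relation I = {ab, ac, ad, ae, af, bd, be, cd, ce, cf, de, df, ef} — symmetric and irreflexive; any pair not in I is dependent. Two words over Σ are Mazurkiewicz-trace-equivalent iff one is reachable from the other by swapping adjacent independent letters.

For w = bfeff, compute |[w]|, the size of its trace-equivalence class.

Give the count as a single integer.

5

piece 0:b — minimal
piece 1:f rests on {0:b}
piece 2:e — minimal
piece 3:f rests on {1:f}
piece 4:f rests on {3:f}
minimal pieces: {0:b, 2:e}
ways to finish when only these pieces remain (= sum over removing one remaining piece with nothing left below it):
  1 left: {2}→1  {4}→1
  2 left: {2,4}→2  {3,4}→1
  3 left: {1,3,4}→1  {2,3,4}→3
  placing 0:b first → 4 extensions
  placing 2:e first → 1 extensions
total linear extensions = 5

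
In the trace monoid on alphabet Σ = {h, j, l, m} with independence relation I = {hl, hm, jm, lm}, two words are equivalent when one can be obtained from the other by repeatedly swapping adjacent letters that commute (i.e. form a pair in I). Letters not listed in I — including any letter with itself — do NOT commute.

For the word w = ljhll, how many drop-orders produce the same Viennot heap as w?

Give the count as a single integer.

3

0(l) covers ∅
1(j) covers 0:l
2(h) covers 1:j
3(l) covers 1:j
4(l) covers 3:l
floor of heap: 0:l
completions by unplaced set U, small U first (add the entries for U minus each lowest piece of U):
  |U|=1: {2}:1  {4}:1
  |U|=2: {2,4}:2  {3,4}:1
  |U|=3: {2,3,4}:3
  start at 0(l): 3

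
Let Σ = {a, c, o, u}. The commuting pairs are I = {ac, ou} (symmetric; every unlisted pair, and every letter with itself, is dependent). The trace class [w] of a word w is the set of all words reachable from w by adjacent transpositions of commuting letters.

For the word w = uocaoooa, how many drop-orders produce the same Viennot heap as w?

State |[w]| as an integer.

0(u) covers ∅
1(o) covers ∅
2(c) covers 0:u, 1:o
3(a) covers 0:u, 1:o
4(o) covers 2:c, 3:a
5(o) covers 4:o
6(o) covers 5:o
7(a) covers 6:o
floor of heap: 0:u, 1:o
completions by unplaced set U, small U first (add the entries for U minus each lowest piece of U):
  |U|=1: {7}:1
  |U|=2: {6,7}:1
  |U|=3: {5,6,7}:1
  |U|=4: {4,5,6,7}:1
  |U|=5: {2,4,5,6,7}:1  {3,4,5,6,7}:1
  |U|=6: {2,3,4,5,6,7}:2
  start at 0(u): 2
  start at 1(o): 2
sum over floor = 4

4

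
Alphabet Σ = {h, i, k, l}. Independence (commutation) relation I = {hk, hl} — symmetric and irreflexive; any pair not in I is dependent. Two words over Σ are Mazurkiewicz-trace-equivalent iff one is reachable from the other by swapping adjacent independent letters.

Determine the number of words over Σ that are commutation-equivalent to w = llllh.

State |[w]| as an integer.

0(l) covers ∅
1(l) covers 0:l
2(l) covers 1:l
3(l) covers 2:l
4(h) covers ∅
floor of heap: 0:l, 4:h
completions by unplaced set U, small U first (add the entries for U minus each lowest piece of U):
  |U|=1: {3}:1  {4}:1
  |U|=2: {2,3}:1  {3,4}:2
  |U|=3: {1,2,3}:1  {2,3,4}:3
  start at 0(l): 4
  start at 4(h): 1
sum over floor = 5

5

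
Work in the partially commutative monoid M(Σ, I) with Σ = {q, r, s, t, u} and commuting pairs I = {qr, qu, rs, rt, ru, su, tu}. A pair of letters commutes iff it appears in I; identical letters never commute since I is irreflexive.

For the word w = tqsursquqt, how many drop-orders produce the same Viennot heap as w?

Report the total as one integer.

360

drop 0:t onto floor
drop 1:q onto {0:t}
drop 2:s onto {1:q}
drop 3:u onto floor
drop 4:r onto floor
drop 5:s onto {2:s}
drop 6:q onto {5:s}
drop 7:u onto {3:u}
drop 8:q onto {6:q}
drop 9:t onto {8:q}
ground layer = {0:t, 3:u, 4:r}
drop-orders for the pieces not yet dropped (sum over which currently-grounded one goes next):
  1 to go: {4} 1  {7} 1  {9} 1
  2 to go: {3,7} 1  {4,7} 2  {4,9} 2  {7,9} 2  {8,9} 1
  3 to go: {3,4,7} 3  {3,7,9} 3  {4,7,9} 6  {4,8,9} 3  {6,8,9} 1  {7,8,9} 3
  4 to go: {3,4,7,9} 12  {3,7,8,9} 6  {4,6,8,9} 4  {4,7,8,9} 12  {5,6,8,9} 1  {6,7,8,9} 4
  5 to go: {2,5,6,8,9} 1  {3,4,7,8,9} 30  {3,6,7,8,9} 10  {4,5,6,8,9} 5  {4,6,7,8,9} 20  {5,6,7,8,9} 5
  6 to go: {1,2,5,6,8,9} 1  {2,4,5,6,8,9} 6  {2,5,6,7,8,9} 6  {3,4,6,7,8,9} 60  {3,5,6,7,8,9} 15  {4,5,6,7,8,9} 30
  7 to go: {0,1,2,5,6,8,9} 1  {1,2,4,5,6,8,9} 7  {1,2,5,6,7,8,9} 7  {2,3,5,6,7,8,9} 21  {2,4,5,6,7,8,9} 42  {3,4,5,6,7,8,9} 105
  8 to go: {0,1,2,4,5,6,8,9} 8  {0,1,2,5,6,7,8,9} 8  {1,2,3,5,6,7,8,9} 28  {1,2,4,5,6,7,8,9} 56  {2,3,4,5,6,7,8,9} 168
  if 0:t drops first: 252 orders
  if 3:u drops first: 72 orders
  if 4:r drops first: 36 orders
heap linearizations: 360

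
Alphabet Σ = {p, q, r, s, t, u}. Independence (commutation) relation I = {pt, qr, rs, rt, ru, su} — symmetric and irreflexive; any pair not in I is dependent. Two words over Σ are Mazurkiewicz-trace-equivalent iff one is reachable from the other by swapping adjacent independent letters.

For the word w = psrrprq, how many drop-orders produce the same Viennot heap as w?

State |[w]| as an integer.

drop 0:p onto floor
drop 1:s onto {0:p}
drop 2:r onto {0:p}
drop 3:r onto {2:r}
drop 4:p onto {1:s, 3:r}
drop 5:r onto {4:p}
drop 6:q onto {4:p}
ground layer = {0:p}
drop-orders for the pieces not yet dropped (sum over which currently-grounded one goes next):
  1 to go: {5} 1  {6} 1
  2 to go: {5,6} 2
  3 to go: {4,5,6} 2
  4 to go: {1,4,5,6} 2  {3,4,5,6} 2
  5 to go: {1,3,4,5,6} 4  {2,3,4,5,6} 2
  if 0:p drops first: 6 orders

6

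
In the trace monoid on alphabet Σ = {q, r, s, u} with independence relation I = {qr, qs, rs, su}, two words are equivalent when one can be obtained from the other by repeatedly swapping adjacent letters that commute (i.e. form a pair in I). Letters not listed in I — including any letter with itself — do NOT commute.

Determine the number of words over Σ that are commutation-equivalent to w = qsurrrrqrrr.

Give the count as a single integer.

88

piece 0:q — minimal
piece 1:s — minimal
piece 2:u rests on {0:q}
piece 3:r rests on {2:u}
piece 4:r rests on {3:r}
piece 5:r rests on {4:r}
piece 6:r rests on {5:r}
piece 7:q rests on {2:u}
piece 8:r rests on {6:r}
piece 9:r rests on {8:r}
piece 10:r rests on {9:r}
minimal pieces: {0:q, 1:s}
ways to finish when only these pieces remain (= sum over removing one remaining piece with nothing left below it):
  1 left: {1}→1  {7}→1  {10}→1
  2 left: {1,7}→2  {1,10}→2  {7,10}→2  {9,10}→1
  3 left: {1,7,10}→6  {1,9,10}→3  {7,9,10}→3  {8,9,10}→1
  4 left: {1,7,9,10}→12  {1,8,9,10}→4  {6,8,9,10}→1  {7,8,9,10}→4
  5 left: {1,6,8,9,10}→5  {1,7,8,9,10}→20  {5,6,8,9,10}→1  {6,7,8,9,10}→5
  6 left: {1,5,6,8,9,10}→6  {1,6,7,8,9,10}→30  {4,5,6,8,9,10}→1  {5,6,7,8,9,10}→6
  7 left: {1,4,5,6,8,9,10}→7  {1,5,6,7,8,9,10}→42  {3,4,5,6,8,9,10}→1  {4,5,6,7,8,9,10}→7
  8 left: {1,3,4,5,6,8,9,10}→8  {1,4,5,6,7,8,9,10}→56  {3,4,5,6,7,8,9,10}→8
  9 left: {1,3,4,5,6,7,8,9,10}→72  {2,3,4,5,6,7,8,9,10}→8
  placing 0:q first → 80 extensions
  placing 1:s first → 8 extensions
total linear extensions = 88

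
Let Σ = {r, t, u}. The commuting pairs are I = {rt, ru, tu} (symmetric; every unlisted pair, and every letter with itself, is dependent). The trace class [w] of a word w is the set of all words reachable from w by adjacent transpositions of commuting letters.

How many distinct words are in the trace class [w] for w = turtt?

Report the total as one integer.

20

drop 0:t onto floor
drop 1:u onto floor
drop 2:r onto floor
drop 3:t onto {0:t}
drop 4:t onto {3:t}
ground layer = {0:t, 1:u, 2:r}
drop-orders for the pieces not yet dropped (sum over which currently-grounded one goes next):
  1 to go: {1} 1  {2} 1  {4} 1
  2 to go: {1,2} 2  {1,4} 2  {2,4} 2  {3,4} 1
  3 to go: {0,3,4} 1  {1,2,4} 6  {1,3,4} 3  {2,3,4} 3
  if 0:t drops first: 12 orders
  if 1:u drops first: 4 orders
  if 2:r drops first: 4 orders
heap linearizations: 20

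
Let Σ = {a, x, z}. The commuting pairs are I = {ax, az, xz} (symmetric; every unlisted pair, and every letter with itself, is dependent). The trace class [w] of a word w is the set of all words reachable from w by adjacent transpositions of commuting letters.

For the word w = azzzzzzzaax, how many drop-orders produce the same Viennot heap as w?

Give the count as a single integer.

1320

drop 0:a onto floor
drop 1:z onto floor
drop 2:z onto {1:z}
drop 3:z onto {2:z}
drop 4:z onto {3:z}
drop 5:z onto {4:z}
drop 6:z onto {5:z}
drop 7:z onto {6:z}
drop 8:a onto {0:a}
drop 9:a onto {8:a}
drop 10:x onto floor
ground layer = {0:a, 1:z, 10:x}
drop-orders for the pieces not yet dropped (sum over which currently-grounded one goes next):
  1 to go: {7} 1  {9} 1  {10} 1
  2 to go: {6,7} 1  {7,9} 2  {7,10} 2  {8,9} 1  {9,10} 2
  3 to go: {0,8,9} 1  {5,6,7} 1  {6,7,9} 3  {6,7,10} 3  {7,8,9} 3  {7,9,10} 6  {8,9,10} 3
  4 to go: {0,7,8,9} 4  {0,8,9,10} 4  {4,5,6,7} 1  {5,6,7,9} 4  {5,6,7,10} 4  {6,7,8,9} 6  {6,7,9,10} 12  {7,8,9,10} 12
  5 to go: {0,6,7,8,9} 10  {0,7,8,9,10} 20  {3,4,5,6,7} 1  {4,5,6,7,9} 5  {4,5,6,7,10} 5  {5,6,7,8,9} 10  {5,6,7,9,10} 20  {6,7,8,9,10} 30
  6 to go: {0,5,6,7,8,9} 20  {0,6,7,8,9,10} 60  {2,3,4,5,6,7} 1  {3,4,5,6,7,9} 6  {3,4,5,6,7,10} 6  {4,5,6,7,8,9} 15  {4,5,6,7,9,10} 30  {5,6,7,8,9,10} 60
  7 to go: {0,4,5,6,7,8,9} 35  {0,5,6,7,8,9,10} 140  {1,2,3,4,5,6,7} 1  {2,3,4,5,6,7,9} 7  {2,3,4,5,6,7,10} 7  {3,4,5,6,7,8,9} 21  {3,4,5,6,7,9,10} 42  {4,5,6,7,8,9,10} 105
  8 to go: {0,3,4,5,6,7,8,9} 56  {0,4,5,6,7,8,9,10} 280  {1,2,3,4,5,6,7,9} 8  {1,2,3,4,5,6,7,10} 8  {2,3,4,5,6,7,8,9} 28  {2,3,4,5,6,7,9,10} 56  {3,4,5,6,7,8,9,10} 168
  9 to go: {0,2,3,4,5,6,7,8,9} 84  {0,3,4,5,6,7,8,9,10} 504  {1,2,3,4,5,6,7,8,9} 36  {1,2,3,4,5,6,7,9,10} 72  {2,3,4,5,6,7,8,9,10} 252
  if 0:a drops first: 360 orders
  if 1:z drops first: 840 orders
  if 10:x drops first: 120 orders
heap linearizations: 1320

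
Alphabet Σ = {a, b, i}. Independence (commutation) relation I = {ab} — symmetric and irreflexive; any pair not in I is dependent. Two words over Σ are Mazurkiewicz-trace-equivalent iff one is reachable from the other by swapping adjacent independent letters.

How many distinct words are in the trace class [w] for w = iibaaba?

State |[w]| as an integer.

0(i) covers ∅
1(i) covers 0:i
2(b) covers 1:i
3(a) covers 1:i
4(a) covers 3:a
5(b) covers 2:b
6(a) covers 4:a
floor of heap: 0:i
completions by unplaced set U, small U first (add the entries for U minus each lowest piece of U):
  |U|=1: {5}:1  {6}:1
  |U|=2: {2,5}:1  {4,6}:1  {5,6}:2
  |U|=3: {2,5,6}:3  {3,4,6}:1  {4,5,6}:3
  |U|=4: {2,4,5,6}:6  {3,4,5,6}:4
  |U|=5: {2,3,4,5,6}:10
  start at 0(i): 10

10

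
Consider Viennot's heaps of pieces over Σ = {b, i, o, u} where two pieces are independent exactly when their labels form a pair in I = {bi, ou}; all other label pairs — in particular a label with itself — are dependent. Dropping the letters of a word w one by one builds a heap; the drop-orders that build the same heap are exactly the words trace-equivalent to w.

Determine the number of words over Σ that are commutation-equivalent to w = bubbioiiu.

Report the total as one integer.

3

drop 0:b onto floor
drop 1:u onto {0:b}
drop 2:b onto {1:u}
drop 3:b onto {2:b}
drop 4:i onto {1:u}
drop 5:o onto {3:b, 4:i}
drop 6:i onto {5:o}
drop 7:i onto {6:i}
drop 8:u onto {7:i}
ground layer = {0:b}
drop-orders for the pieces not yet dropped (sum over which currently-grounded one goes next):
  1 to go: {8} 1
  2 to go: {7,8} 1
  3 to go: {6,7,8} 1
  4 to go: {5,6,7,8} 1
  5 to go: {3,5,6,7,8} 1  {4,5,6,7,8} 1
  6 to go: {2,3,5,6,7,8} 1  {3,4,5,6,7,8} 2
  7 to go: {2,3,4,5,6,7,8} 3
  if 0:b drops first: 3 orders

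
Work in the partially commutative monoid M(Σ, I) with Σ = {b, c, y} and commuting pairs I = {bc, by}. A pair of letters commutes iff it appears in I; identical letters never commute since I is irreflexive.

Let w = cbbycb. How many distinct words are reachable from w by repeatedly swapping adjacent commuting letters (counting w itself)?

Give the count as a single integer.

20

0(c) covers ∅
1(b) covers ∅
2(b) covers 1:b
3(y) covers 0:c
4(c) covers 3:y
5(b) covers 2:b
floor of heap: 0:c, 1:b
completions by unplaced set U, small U first (add the entries for U minus each lowest piece of U):
  |U|=1: {4}:1  {5}:1
  |U|=2: {2,5}:1  {3,4}:1  {4,5}:2
  |U|=3: {0,3,4}:1  {1,2,5}:1  {2,4,5}:3  {3,4,5}:3
  |U|=4: {0,3,4,5}:4  {1,2,4,5}:4  {2,3,4,5}:6
  start at 0(c): 10
  start at 1(b): 10
sum over floor = 20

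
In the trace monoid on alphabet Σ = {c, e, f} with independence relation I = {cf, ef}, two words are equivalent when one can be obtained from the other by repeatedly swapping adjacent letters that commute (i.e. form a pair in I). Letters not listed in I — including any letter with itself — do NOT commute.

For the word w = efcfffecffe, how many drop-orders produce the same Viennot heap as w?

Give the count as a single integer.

piece 0:e — minimal
piece 1:f — minimal
piece 2:c rests on {0:e}
piece 3:f rests on {1:f}
piece 4:f rests on {3:f}
piece 5:f rests on {4:f}
piece 6:e rests on {2:c}
piece 7:c rests on {6:e}
piece 8:f rests on {5:f}
piece 9:f rests on {8:f}
piece 10:e rests on {7:c}
minimal pieces: {0:e, 1:f}
ways to finish when only these pieces remain (= sum over removing one remaining piece with nothing left below it):
  1 left: {9}→1  {10}→1
  2 left: {7,10}→1  {8,9}→1  {9,10}→2
  3 left: {5,8,9}→1  {6,7,10}→1  {7,9,10}→3  {8,9,10}→3
  4 left: {2,6,7,10}→1  {4,5,8,9}→1  {5,8,9,10}→4  {6,7,9,10}→4  {7,8,9,10}→6
  5 left: {0,2,6,7,10}→1  {2,6,7,9,10}→5  {3,4,5,8,9}→1  {4,5,8,9,10}→5  {5,7,8,9,10}→10  {6,7,8,9,10}→10
  6 left: {0,2,6,7,9,10}→6  {1,3,4,5,8,9}→1  {2,6,7,8,9,10}→15  {3,4,5,8,9,10}→6  {4,5,7,8,9,10}→15  {5,6,7,8,9,10}→20
  7 left: {0,2,6,7,8,9,10}→21  {1,3,4,5,8,9,10}→7  {2,5,6,7,8,9,10}→35  {3,4,5,7,8,9,10}→21  {4,5,6,7,8,9,10}→35
  8 left: {0,2,5,6,7,8,9,10}→56  {1,3,4,5,7,8,9,10}→28  {2,4,5,6,7,8,9,10}→70  {3,4,5,6,7,8,9,10}→56
  9 left: {0,2,4,5,6,7,8,9,10}→126  {1,3,4,5,6,7,8,9,10}→84  {2,3,4,5,6,7,8,9,10}→126
  placing 0:e first → 210 extensions
  placing 1:f first → 252 extensions
total linear extensions = 462

462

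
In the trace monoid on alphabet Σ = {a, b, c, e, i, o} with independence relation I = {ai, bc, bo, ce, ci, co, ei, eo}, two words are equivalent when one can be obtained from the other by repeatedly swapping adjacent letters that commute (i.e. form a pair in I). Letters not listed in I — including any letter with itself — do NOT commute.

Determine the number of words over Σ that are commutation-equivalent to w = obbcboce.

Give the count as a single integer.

piece 0:o — minimal
piece 1:b — minimal
piece 2:b rests on {1:b}
piece 3:c — minimal
piece 4:b rests on {2:b}
piece 5:o rests on {0:o}
piece 6:c rests on {3:c}
piece 7:e rests on {4:b}
minimal pieces: {0:o, 1:b, 3:c}
ways to finish when only these pieces remain (= sum over removing one remaining piece with nothing left below it):
  1 left: {5}→1  {6}→1  {7}→1
  2 left: {0,5}→1  {3,6}→1  {4,7}→1  {5,6}→2  {5,7}→2  {6,7}→2
  3 left: {0,5,6}→3  {0,5,7}→3  {2,4,7}→1  {3,5,6}→3  {3,6,7}→3  {4,5,7}→3  {4,6,7}→3  {5,6,7}→6
  4 left: {0,3,5,6}→6  {0,4,5,7}→6  {0,5,6,7}→12  {1,2,4,7}→1  {2,4,5,7}→4  {2,4,6,7}→4  {3,4,6,7}→6  {3,5,6,7}→12  {4,5,6,7}→12
  5 left: {0,2,4,5,7}→10  {0,3,5,6,7}→30  {0,4,5,6,7}→30  {1,2,4,5,7}→5  {1,2,4,6,7}→5  {2,3,4,6,7}→10  {2,4,5,6,7}→20  {3,4,5,6,7}→30
  6 left: {0,1,2,4,5,7}→15  {0,2,4,5,6,7}→60  {0,3,4,5,6,7}→90  {1,2,3,4,6,7}→15  {1,2,4,5,6,7}→30  {2,3,4,5,6,7}→60
  placing 0:o first → 105 extensions
  placing 1:b first → 210 extensions
  placing 3:c first → 105 extensions
total linear extensions = 420

420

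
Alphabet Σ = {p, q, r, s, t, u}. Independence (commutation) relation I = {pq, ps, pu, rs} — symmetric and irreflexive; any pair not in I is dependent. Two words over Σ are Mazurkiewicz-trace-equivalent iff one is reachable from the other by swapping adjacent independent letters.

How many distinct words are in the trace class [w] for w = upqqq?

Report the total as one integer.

5

0(u) covers ∅
1(p) covers ∅
2(q) covers 0:u
3(q) covers 2:q
4(q) covers 3:q
floor of heap: 0:u, 1:p
completions by unplaced set U, small U first (add the entries for U minus each lowest piece of U):
  |U|=1: {1}:1  {4}:1
  |U|=2: {1,4}:2  {3,4}:1
  |U|=3: {1,3,4}:3  {2,3,4}:1
  start at 0(u): 4
  start at 1(p): 1
sum over floor = 5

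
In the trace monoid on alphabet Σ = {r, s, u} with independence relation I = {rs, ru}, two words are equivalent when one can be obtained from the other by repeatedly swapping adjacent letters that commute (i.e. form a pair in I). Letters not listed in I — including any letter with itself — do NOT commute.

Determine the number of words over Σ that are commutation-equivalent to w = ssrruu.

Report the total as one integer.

15

drop 0:s onto floor
drop 1:s onto {0:s}
drop 2:r onto floor
drop 3:r onto {2:r}
drop 4:u onto {1:s}
drop 5:u onto {4:u}
ground layer = {0:s, 2:r}
drop-orders for the pieces not yet dropped (sum over which currently-grounded one goes next):
  1 to go: {3} 1  {5} 1
  2 to go: {2,3} 1  {3,5} 2  {4,5} 1
  3 to go: {1,4,5} 1  {2,3,5} 3  {3,4,5} 3
  4 to go: {0,1,4,5} 1  {1,3,4,5} 4  {2,3,4,5} 6
  if 0:s drops first: 10 orders
  if 2:r drops first: 5 orders
heap linearizations: 15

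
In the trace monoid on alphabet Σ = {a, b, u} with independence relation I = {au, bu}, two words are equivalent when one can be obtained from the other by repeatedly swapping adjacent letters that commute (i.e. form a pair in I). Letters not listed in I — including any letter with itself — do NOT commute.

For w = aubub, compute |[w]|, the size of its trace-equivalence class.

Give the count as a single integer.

10

0(a) covers ∅
1(u) covers ∅
2(b) covers 0:a
3(u) covers 1:u
4(b) covers 2:b
floor of heap: 0:a, 1:u
completions by unplaced set U, small U first (add the entries for U minus each lowest piece of U):
  |U|=1: {3}:1  {4}:1
  |U|=2: {1,3}:1  {2,4}:1  {3,4}:2
  |U|=3: {0,2,4}:1  {1,3,4}:3  {2,3,4}:3
  start at 0(a): 6
  start at 1(u): 4
sum over floor = 10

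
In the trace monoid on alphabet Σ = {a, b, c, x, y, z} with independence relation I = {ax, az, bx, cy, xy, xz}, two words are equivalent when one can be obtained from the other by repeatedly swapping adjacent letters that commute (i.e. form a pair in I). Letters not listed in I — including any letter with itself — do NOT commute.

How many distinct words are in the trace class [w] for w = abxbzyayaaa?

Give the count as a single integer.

0(a) covers ∅
1(b) covers 0:a
2(x) covers ∅
3(b) covers 1:b
4(z) covers 3:b
5(y) covers 4:z
6(a) covers 5:y
7(y) covers 6:a
8(a) covers 7:y
9(a) covers 8:a
10(a) covers 9:a
floor of heap: 0:a, 2:x
completions by unplaced set U, small U first (add the entries for U minus each lowest piece of U):
  |U|=1: {2}:1  {10}:1
  |U|=2: {2,10}:2  {9,10}:1
  |U|=3: {2,9,10}:3  {8,9,10}:1
  |U|=4: {2,8,9,10}:4  {7,8,9,10}:1
  |U|=5: {2,7,8,9,10}:5  {6,7,8,9,10}:1
  |U|=6: {2,6,7,8,9,10}:6  {5,6,7,8,9,10}:1
  |U|=7: {2,5,6,7,8,9,10}:7  {4,5,6,7,8,9,10}:1
  |U|=8: {2,4,5,6,7,8,9,10}:8  {3,4,5,6,7,8,9,10}:1
  |U|=9: {1,3,4,5,6,7,8,9,10}:1  {2,3,4,5,6,7,8,9,10}:9
  start at 0(a): 10
  start at 2(x): 1
sum over floor = 11

11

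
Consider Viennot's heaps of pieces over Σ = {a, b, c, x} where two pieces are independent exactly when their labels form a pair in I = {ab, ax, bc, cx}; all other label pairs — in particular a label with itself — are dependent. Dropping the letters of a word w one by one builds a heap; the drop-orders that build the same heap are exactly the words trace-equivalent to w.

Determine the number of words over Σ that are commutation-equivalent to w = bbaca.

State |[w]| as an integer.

piece 0:b — minimal
piece 1:b rests on {0:b}
piece 2:a — minimal
piece 3:c rests on {2:a}
piece 4:a rests on {3:c}
minimal pieces: {0:b, 2:a}
ways to finish when only these pieces remain (= sum over removing one remaining piece with nothing left below it):
  1 left: {1}→1  {4}→1
  2 left: {0,1}→1  {1,4}→2  {3,4}→1
  3 left: {0,1,4}→3  {1,3,4}→3  {2,3,4}→1
  placing 0:b first → 4 extensions
  placing 2:a first → 6 extensions
total linear extensions = 10

10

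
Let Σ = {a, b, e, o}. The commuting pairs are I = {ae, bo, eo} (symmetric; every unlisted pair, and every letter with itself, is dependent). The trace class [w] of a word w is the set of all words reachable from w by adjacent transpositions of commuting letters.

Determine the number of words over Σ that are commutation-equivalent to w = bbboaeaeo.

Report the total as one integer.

45

0(b) covers ∅
1(b) covers 0:b
2(b) covers 1:b
3(o) covers ∅
4(a) covers 2:b, 3:o
5(e) covers 2:b
6(a) covers 4:a
7(e) covers 5:e
8(o) covers 6:a
floor of heap: 0:b, 3:o
completions by unplaced set U, small U first (add the entries for U minus each lowest piece of U):
  |U|=1: {7}:1  {8}:1
  |U|=2: {5,7}:1  {6,8}:1  {7,8}:2
  |U|=3: {4,6,8}:1  {5,7,8}:3  {6,7,8}:3
  |U|=4: {3,4,6,8}:1  {4,6,7,8}:4  {5,6,7,8}:6
  |U|=5: {3,4,6,7,8}:5  {4,5,6,7,8}:10
  |U|=6: {2,4,5,6,7,8}:10  {3,4,5,6,7,8}:15
  |U|=7: {1,2,4,5,6,7,8}:10  {2,3,4,5,6,7,8}:25
  start at 0(b): 35
  start at 3(o): 10
sum over floor = 45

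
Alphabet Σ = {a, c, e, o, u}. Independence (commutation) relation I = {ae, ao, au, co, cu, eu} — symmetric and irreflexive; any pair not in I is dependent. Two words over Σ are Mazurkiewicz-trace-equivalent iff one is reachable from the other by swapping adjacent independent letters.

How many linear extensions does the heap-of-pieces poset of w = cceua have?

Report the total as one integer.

10

#0=c has no predecessor
#1=c depends on [0:c]
#2=e depends on [1:c]
#3=u has no predecessor
#4=a depends on [1:c]
sources: [0:c, 3:u]
N(rest) = Σ N(rest − s) over sources s of rest; N(one piece) = 1:
  size 1 → [2]=1  [3]=1  [4]=1
  size 2 → [2,3]=2  [2,4]=2  [3,4]=2
  size 3 → [1,2,4]=2  [2,3,4]=6
  first=0(c) contributes 8
  first=3(u) contributes 2
|[w]| = 10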